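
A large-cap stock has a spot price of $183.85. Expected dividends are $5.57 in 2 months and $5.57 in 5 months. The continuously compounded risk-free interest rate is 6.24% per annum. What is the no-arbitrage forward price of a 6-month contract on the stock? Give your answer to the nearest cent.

$178.39

PV(dividends) I = 5.57·e^(−0.0624·2/12) + 5.57·e^(−0.0624·5/12)
I = 5.5124 + 5.4270 = 10.9394
F = (S − I)·e^(rT) = (183.85 − 10.9394) · e^(0.0624·6/12)
= 172.9106 · e^0.031200 = 172.9106 × 1.031692 = $178.39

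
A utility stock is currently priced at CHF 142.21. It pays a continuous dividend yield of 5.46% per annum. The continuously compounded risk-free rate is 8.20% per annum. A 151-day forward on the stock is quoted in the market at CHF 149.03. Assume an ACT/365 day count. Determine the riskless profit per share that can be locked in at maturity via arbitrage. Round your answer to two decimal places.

Fair forward: F* = S·e^(carry·T), with carry = (r − q) = 0.0820 − 0.0546 = 0.0274
F* = 142.21 · e^(0.0274 × 151/365) = 142.21 · e^0.011335 = 142.21 × 1.011399 = CHF 143.8311
Market CHF 149.03 > fair CHF 143.8311: forward overpriced → cash-and-carry (buy spot, short the forward).
At maturity, profit = |F_mkt − F*| = |149.03 − 143.8311| = CHF 5.20 per share

CHF 5.20 per share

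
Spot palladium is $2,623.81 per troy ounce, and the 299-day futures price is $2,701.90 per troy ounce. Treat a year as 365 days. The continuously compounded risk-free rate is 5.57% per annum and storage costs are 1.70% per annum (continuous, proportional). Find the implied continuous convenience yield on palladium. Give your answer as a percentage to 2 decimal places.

F = S·e^((r+u−y)T) ⇒ (r+u−y) = ln(F/S)/T
ln(2701.90/2623.81) = 0.029328; /T ⇒ 0.035802
y = r + u − ln(F/S)/T = 0.0557 + 0.0170 − 0.035802 = 0.036898
y = 3.69%

3.69%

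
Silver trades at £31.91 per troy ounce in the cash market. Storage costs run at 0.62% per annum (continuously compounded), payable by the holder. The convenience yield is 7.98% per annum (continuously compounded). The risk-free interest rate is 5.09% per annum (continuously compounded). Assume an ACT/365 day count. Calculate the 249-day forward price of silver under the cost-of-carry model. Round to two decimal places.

Net carry = r + u − y = 0.0509 + 0.0062 − 0.0798 = -0.0227
F = S·e^((r+u−y)T) = 31.91 · e^(-0.0227 × 249/365) = 31.91 · e^-0.015486
= 31.91 × 0.984633 = £31.42 per troy ounce

£31.42 per troy ounce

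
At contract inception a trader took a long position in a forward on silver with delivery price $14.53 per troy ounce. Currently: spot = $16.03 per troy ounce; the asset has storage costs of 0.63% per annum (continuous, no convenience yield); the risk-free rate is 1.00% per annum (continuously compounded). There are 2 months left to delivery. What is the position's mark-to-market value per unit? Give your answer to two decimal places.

$1.54 per troy ounce

Current fair forward for the remaining 2 months: F = S·e^((r + u)·T), (r + u) = 0.0100 + 0.0063 = 0.0163
F = 16.03 · e^(0.0163 × 2/12) = 16.03 × 1.002720 = 16.0736
Value of long forward = (F − K)·e^(−rT) = (16.0736 − 14.53) · e^(−0.0100·2/12)
= 1.5436 × 0.998335 = 1.54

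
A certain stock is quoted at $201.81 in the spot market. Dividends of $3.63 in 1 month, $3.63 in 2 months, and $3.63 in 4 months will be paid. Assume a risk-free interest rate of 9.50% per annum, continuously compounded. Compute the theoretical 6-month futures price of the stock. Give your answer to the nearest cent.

$200.42

PV(dividends) I = 3.63·e^(−0.0950·1/12) + 3.63·e^(−0.0950·2/12) + 3.63·e^(−0.0950·4/12)
I = 3.6014 + 3.5730 + 3.5169 = 10.6913
F = (S − I)·e^(rT) = (201.81 − 10.6913) · e^(0.0950·6/12)
= 191.1187 · e^0.047500 = 191.1187 × 1.048646 = $200.42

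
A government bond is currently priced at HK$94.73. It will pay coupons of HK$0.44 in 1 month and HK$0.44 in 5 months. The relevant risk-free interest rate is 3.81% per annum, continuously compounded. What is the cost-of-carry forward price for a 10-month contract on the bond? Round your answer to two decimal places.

PV(coupons) I = 0.44·e^(−0.0381·1/12) + 0.44·e^(−0.0381·5/12)
I = 0.4386 + 0.4331 = 0.8717
F = (S − I)·e^(rT) = (94.73 − 0.8717) · e^(0.0381·10/12)
= 93.8583 · e^0.031750 = 93.8583 × 1.032259 = HK$96.89

HK$96.89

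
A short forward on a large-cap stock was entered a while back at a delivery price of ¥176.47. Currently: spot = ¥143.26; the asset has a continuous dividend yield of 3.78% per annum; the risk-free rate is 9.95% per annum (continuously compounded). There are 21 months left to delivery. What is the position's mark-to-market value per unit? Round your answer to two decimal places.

Current fair forward for the remaining 21 months: F = S·e^((r − q)·T), (r − q) = 0.0995 − 0.0378 = 0.0617
F = 143.26 · e^(0.0617 × 21/12) = 143.26 × 1.114020 = 159.5945
Value of long forward = (F − K)·e^(−rT) = (159.5945 − 176.47) · e^(−0.0995·21/12)
= -16.8755 × 0.840192 = -14.18
Short position value = −(long value) = ¥14.18

¥14.18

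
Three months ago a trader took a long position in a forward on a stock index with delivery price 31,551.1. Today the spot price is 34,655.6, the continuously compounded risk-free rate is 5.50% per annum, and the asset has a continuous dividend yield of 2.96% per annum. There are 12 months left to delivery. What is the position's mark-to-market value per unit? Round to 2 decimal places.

3782.18

Current fair forward for the remaining 12 months: F = S·e^((r − q)·T), (r − q) = 0.0550 − 0.0296 = 0.0254
F = 34655.6 · e^(0.0254 × 12/12) = 34655.6 × 1.02572533 = 35547.1267
Value of long forward = (F − K)·e^(−rT) = (35547.1267 − 31551.1) · e^(−0.0550·12/12)
= 3996.0267 × 0.94648515 = 3782.18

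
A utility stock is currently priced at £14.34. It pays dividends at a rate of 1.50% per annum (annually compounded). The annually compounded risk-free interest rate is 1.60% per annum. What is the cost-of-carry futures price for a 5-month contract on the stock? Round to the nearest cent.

£14.35

F = S · (1+r)^T / (1+q)^T
= 14.34 × 1.006636 / 1.006223 = 14.34 × 1.000410
F = £14.35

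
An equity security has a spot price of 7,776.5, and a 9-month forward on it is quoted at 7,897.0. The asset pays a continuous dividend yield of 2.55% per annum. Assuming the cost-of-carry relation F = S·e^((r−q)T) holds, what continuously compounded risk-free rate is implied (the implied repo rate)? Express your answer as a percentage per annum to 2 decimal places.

4.60%

From F = S·e^((r−q)T): (r − q) = ln(F/S)/T
ln(7897.0/7776.5) = ln(1.015495) = 0.015376
(r − q) = 0.015376 / (9/12) = 0.020501
r = ln(F/S)/T + q = 0.020501 + 0.0255 = 0.046001
r = 4.60%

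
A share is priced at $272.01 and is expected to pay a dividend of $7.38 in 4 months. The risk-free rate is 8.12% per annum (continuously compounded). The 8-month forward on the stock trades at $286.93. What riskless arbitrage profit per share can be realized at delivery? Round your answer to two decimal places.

PV(dividends) I = 7.38·e^(−0.0812·4/12) = 7.1829
Fair forward F* = (S − I)·e^(rT) = (272.01 − 7.1829)·e^0.054133 = 264.8271 × 1.055625 = 279.5581
Market $286.93 > fair 279.5581: forward overpriced → cash-and-carry (borrow at r, buy the stock and collect the dividends, short the forward).
Profit at T = |F_mkt − F*| = |286.93 − 279.5581| = $7.37 per share

$7.37 per share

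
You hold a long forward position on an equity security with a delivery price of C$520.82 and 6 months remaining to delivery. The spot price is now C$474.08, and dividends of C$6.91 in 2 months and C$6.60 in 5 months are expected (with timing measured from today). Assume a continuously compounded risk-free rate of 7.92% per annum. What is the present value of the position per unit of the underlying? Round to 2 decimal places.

-C$39.72

PV(remaining dividends) I = 6.91·e^(−0.0792·2/12) + 6.60·e^(−0.0792·5/12) = 13.2051
Current forward F = (S − I)·e^(rT) = (474.08 − 13.2051)·e^(0.0792·6/12) = 460.8749 × 1.040395 = 479.4919
Value (long) = (F − K)·e^(−rT) = (479.4919 − 520.82) × 0.961174 = -39.7235
Value = -C$39.72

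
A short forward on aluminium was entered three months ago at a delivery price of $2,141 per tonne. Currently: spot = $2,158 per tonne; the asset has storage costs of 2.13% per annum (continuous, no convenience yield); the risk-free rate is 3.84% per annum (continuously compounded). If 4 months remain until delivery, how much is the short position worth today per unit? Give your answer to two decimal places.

Current fair forward for the remaining 4 months: F = S·e^((r + u)·T), (r + u) = 0.0384 + 0.0213 = 0.0597
F = 2158 · e^(0.0597 × 4/12) = 2158 × 1.02009932 = 2201.3743
Value of long forward = (F − K)·e^(−rT) = (2201.3743 − 2141) · e^(−0.0384·4/12)
= 60.3743 × 0.98728157 = 59.61
Short position value = −(long value) = -$59.61

-$59.61 per tonne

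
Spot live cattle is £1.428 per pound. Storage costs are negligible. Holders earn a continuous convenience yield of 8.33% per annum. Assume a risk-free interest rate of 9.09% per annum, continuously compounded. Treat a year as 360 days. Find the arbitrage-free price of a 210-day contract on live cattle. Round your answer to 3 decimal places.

£1.434 per pound

Net carry = r + u − y = 0.0909 + 0.0000 − 0.0833 = 0.0076
F = S·e^((r+u−y)T) = 1.428 · e^(0.0076 × 210/360) = 1.428 · e^0.004433
= 1.428 × 1.004443 = £1.434 per pound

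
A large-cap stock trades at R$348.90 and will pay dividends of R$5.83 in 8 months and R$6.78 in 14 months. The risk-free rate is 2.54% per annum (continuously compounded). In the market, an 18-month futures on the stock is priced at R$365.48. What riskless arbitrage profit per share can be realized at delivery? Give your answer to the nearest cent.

R$15.82 per share

PV(dividends) I = 5.83·e^(−0.0254·8/12) + 6.78·e^(−0.0254·14/12) = 12.3141
Fair futures F* = (S − I)·e^(rT) = (348.90 − 12.3141)·e^0.038100 = 336.5859 × 1.038835 = 349.6572
Market R$365.48 > fair 349.6572: forward overpriced → cash-and-carry (borrow at r, buy the stock and collect the dividends, short the forward).
Profit at T = |F_mkt − F*| = |365.48 − 349.6572| = R$15.82 per share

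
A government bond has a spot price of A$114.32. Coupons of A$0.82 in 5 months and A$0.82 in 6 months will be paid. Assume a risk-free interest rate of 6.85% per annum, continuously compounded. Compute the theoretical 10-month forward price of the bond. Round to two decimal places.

PV(coupons) I = 0.82·e^(−0.0685·5/12) + 0.82·e^(−0.0685·6/12)
I = 0.7969 + 0.7924 = 1.5893
F = (S − I)·e^(rT) = (114.32 − 1.5893) · e^(0.0685·10/12)
= 112.7307 · e^0.057083 = 112.7307 × 1.058744 = A$119.35

A$119.35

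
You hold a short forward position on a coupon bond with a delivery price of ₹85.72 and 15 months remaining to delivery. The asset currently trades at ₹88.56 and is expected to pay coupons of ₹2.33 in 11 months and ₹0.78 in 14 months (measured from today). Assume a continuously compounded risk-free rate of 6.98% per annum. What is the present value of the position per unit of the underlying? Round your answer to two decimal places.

-₹7.10

PV(remaining coupons) I = 2.33·e^(−0.0698·11/12) + 0.78·e^(−0.0698·14/12) = 2.9046
Current forward F = (S − I)·e^(rT) = (88.56 − 2.9046)·e^(0.0698·15/12) = 85.6554 × 1.091169 = 93.4645
Value (long) = (F − K)·e^(−rT) = (93.4645 − 85.72) × 0.916448 = 7.0974
Short position value = −(long value) = -₹7.10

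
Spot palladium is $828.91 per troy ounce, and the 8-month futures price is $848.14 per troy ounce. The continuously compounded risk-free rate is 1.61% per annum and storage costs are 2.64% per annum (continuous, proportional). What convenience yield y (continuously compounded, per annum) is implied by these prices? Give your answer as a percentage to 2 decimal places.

F = S·e^((r+u−y)T) ⇒ (r+u−y) = ln(F/S)/T
ln(848.14/828.91) = 0.022934; /T ⇒ 0.034401
y = r + u − ln(F/S)/T = 0.0161 + 0.0264 − 0.034401 = 0.008099
y = 0.81%

0.81%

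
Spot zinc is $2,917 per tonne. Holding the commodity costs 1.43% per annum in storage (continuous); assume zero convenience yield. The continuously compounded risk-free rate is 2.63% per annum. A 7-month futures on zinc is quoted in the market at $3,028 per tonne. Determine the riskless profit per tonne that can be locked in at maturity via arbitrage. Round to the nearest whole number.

Fair futures: F* = S·e^(carry·T), with carry = (r + u) = 0.0263 + 0.0143 = 0.0406
F* = 2917 · e^(0.0406 × 7/12) = 2917 · e^0.023683 = 2917 × 1.023966 = $2986.9088
Market $3028 > fair $2986.9088: forward overpriced → cash-and-carry (buy spot, short the forward).
At maturity, profit = |F_mkt − F*| = |3028 − 2986.9088| = $41 per tonne

$41 per tonne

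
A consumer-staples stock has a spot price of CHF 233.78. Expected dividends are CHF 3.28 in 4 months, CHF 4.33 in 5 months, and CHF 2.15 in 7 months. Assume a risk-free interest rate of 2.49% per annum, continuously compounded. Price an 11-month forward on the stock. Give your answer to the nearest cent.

PV(dividends) I = 3.28·e^(−0.0249·4/12) + 4.33·e^(−0.0249·5/12) + 2.15·e^(−0.0249·7/12)
I = 3.2529 + 4.2853 + 2.1190 = 9.6572
F = (S − I)·e^(rT) = (233.78 − 9.6572) · e^(0.0249·11/12)
= 224.1228 · e^0.022825 = 224.1228 × 1.023087 = CHF 229.30

CHF 229.30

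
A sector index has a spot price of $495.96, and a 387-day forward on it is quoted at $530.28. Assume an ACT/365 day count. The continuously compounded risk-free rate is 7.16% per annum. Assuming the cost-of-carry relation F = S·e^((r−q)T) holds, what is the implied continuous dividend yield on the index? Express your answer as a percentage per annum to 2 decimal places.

From F = S·e^((r−q)T): (r − q) = ln(F/S)/T
ln(530.28/495.96) = ln(1.069199) = 0.066910
(r − q) = 0.066910 / (387/365) = 0.063106
q = r − ln(F/S)/T = 0.0716 − 0.063106 = 0.008494
q = 0.85%

0.85%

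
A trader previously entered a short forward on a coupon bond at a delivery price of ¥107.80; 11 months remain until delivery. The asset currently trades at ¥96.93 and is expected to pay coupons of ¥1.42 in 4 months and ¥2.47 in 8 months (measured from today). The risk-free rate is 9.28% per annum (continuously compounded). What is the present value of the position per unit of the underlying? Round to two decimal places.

PV(remaining coupons) I = 1.42·e^(−0.0928·4/12) + 2.47·e^(−0.0928·8/12) = 3.6986
Current forward F = (S − I)·e^(rT) = (96.93 − 3.6986)·e^(0.0928·11/12) = 93.2314 × 1.088790 = 101.5094
Value (long) = (F − K)·e^(−rT) = (101.5094 − 107.80) × 0.918451 = -5.7776
Short position value = −(long value) = ¥5.78

¥5.78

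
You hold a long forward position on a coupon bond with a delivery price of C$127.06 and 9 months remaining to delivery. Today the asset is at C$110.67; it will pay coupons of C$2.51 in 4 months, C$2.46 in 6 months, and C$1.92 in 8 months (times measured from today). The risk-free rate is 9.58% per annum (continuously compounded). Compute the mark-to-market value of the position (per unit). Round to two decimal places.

PV(remaining coupons) I = 2.51·e^(−0.0958·4/12) + 2.46·e^(−0.0958·6/12) + 1.92·e^(−0.0958·8/12) = 6.5773
Current forward F = (S − I)·e^(rT) = (110.67 − 6.5773)·e^(0.0958·9/12) = 104.0927 × 1.074494 = 111.8470
Value (long) = (F − K)·e^(−rT) = (111.8470 − 127.06) × 0.930670 = -14.1583
Value = -C$14.16

-C$14.16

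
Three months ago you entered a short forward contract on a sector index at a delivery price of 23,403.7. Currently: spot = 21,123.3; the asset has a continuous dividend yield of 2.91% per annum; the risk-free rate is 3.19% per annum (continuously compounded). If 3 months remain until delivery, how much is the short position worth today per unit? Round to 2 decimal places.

2247.61

Current fair forward for the remaining 3 months: F = S·e^((r − q)·T), (r − q) = 0.0319 − 0.0291 = 0.0028
F = 21123.3 · e^(0.0028 × 3/12) = 21123.3 × 1.00070025 = 21138.0916
Value of long forward = (F − K)·e^(−rT) = (21138.0916 − 23403.7) · e^(−0.0319·3/12)
= -2265.6084 × 0.99205672 = -2247.61
Short position value = −(long value) = 2247.61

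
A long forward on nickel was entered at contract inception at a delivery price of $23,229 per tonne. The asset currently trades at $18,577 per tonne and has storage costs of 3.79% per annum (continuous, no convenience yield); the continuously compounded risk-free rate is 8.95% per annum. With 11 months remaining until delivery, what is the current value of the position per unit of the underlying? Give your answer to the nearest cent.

Current fair forward for the remaining 11 months: F = S·e^((r + u)·T), (r + u) = 0.0895 + 0.0379 = 0.1274
F = 18577 · e^(0.1274 × 11/12) = 18577 × 1.12387590 = 20878.2426
Value of long forward = (F − K)·e^(−rT) = (20878.2426 − 23229) · e^(−0.0895·11/12)
= -2350.7574 × 0.92123357 = -2165.60

-$2165.60 per tonne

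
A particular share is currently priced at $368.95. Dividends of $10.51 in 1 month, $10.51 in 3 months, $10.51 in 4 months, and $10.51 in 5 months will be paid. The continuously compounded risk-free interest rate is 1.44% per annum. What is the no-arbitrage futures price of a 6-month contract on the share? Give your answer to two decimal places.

$329.44

PV(dividends) I = 10.51·e^(−0.0144·1/12) + 10.51·e^(−0.0144·3/12) + 10.51·e^(−0.0144·4/12) + 10.51·e^(−0.0144·5/12)
I = 10.4974 + 10.4722 + 10.4597 + 10.4471 = 41.8764
F = (S − I)·e^(rT) = (368.95 − 41.8764) · e^(0.0144·6/12)
= 327.0736 · e^0.007200 = 327.0736 × 1.007226 = $329.44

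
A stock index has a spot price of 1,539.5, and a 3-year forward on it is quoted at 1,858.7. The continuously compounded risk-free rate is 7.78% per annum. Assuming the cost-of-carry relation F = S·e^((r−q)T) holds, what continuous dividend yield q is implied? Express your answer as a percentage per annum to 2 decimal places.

From F = S·e^((r−q)T): (r − q) = ln(F/S)/T
ln(1858.7/1539.5) = ln(1.207340) = 0.188420
(r − q) = 0.188420 / (3) = 0.062807
q = r − ln(F/S)/T = 0.0778 − 0.062807 = 0.014993
q = 1.50%

1.50%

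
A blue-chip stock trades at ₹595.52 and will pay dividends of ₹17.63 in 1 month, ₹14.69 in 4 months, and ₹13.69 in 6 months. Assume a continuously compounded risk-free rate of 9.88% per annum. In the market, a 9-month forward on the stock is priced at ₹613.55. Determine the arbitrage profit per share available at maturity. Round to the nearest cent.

₹20.40 per share

PV(dividends) I = 17.63·e^(−0.0988·1/12) + 14.69·e^(−0.0988·4/12) + 13.69·e^(−0.0988·6/12) = 44.7297
Fair forward F* = (S − I)·e^(rT) = (595.52 − 44.7297)·e^0.074100 = 550.7903 × 1.076914 = 593.1538
Market ₹613.55 > fair 593.1538: forward overpriced → cash-and-carry (borrow at r, buy the stock and collect the dividends, short the forward).
Profit at T = |F_mkt − F*| = |613.55 − 593.1538| = ₹20.40 per share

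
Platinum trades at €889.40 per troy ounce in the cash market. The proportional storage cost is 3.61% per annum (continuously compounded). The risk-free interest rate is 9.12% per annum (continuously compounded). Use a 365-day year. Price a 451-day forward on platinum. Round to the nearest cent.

Net carry = r + u − y = 0.0912 + 0.0361 − 0.0000 = 0.1273
F = S·e^((r+u−y)T) = 889.40 · e^(0.1273 × 451/365) = 889.40 · e^0.157294
= 889.40 × 1.170340 = €1,040.90 per troy ounce

€1,040.90 per troy ounce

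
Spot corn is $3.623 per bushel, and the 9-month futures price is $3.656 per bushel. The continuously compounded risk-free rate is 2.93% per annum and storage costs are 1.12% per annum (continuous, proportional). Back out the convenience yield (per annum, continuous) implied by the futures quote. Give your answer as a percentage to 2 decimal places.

F = S·e^((r+u−y)T) ⇒ (r+u−y) = ln(F/S)/T
ln(3.656/3.623) = 0.009067; /T ⇒ 0.012089
y = r + u − ln(F/S)/T = 0.0293 + 0.0112 − 0.012089 = 0.028411
y = 2.84%

2.84%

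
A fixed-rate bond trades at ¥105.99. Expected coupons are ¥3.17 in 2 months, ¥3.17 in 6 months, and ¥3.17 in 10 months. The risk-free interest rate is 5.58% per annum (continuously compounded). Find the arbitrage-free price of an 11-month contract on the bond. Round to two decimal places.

PV(coupons) I = 3.17·e^(−0.0558·2/12) + 3.17·e^(−0.0558·6/12) + 3.17·e^(−0.0558·10/12)
I = 3.1407 + 3.0828 + 3.0260 = 9.2495
F = (S − I)·e^(rT) = (105.99 − 9.2495) · e^(0.0558·11/12)
= 96.7405 · e^0.051150 = 96.7405 × 1.052481 = ¥101.82

¥101.82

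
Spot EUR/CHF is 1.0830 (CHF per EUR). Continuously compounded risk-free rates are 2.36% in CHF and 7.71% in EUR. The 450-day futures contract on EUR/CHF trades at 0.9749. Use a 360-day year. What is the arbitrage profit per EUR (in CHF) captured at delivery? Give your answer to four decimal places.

0.0380 per EUR (in CHF)

Fair futures: F* = S·e^(carry·T), with carry = (r_CHF − r_EUR) = 0.0236 − 0.0771 = -0.0535
F* = 1.0830 · e^(-0.0535 × 450/360) = 1.0830 · e^-0.066875 = 1.0830 × 0.935312 = 1.0129
Market 0.9749 < fair 1.0129: forward underpriced → reverse cash-and-carry (short spot, go long the forward).
At maturity, profit = |F_mkt − F*| = |0.9749 − 1.0129| = 0.0380 per EUR (in CHF)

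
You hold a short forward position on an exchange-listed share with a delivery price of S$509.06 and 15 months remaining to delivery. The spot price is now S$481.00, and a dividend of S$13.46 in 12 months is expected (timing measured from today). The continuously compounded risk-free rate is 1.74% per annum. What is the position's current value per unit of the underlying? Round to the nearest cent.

PV(remaining dividends) I = 13.46·e^(−0.0174·12/12) = 13.2278
Current forward F = (S − I)·e^(rT) = (481.00 − 13.2278)·e^(0.0174·15/12) = 467.7722 × 1.021988 = 478.0576
Value (long) = (F − K)·e^(−rT) = (478.0576 − 509.06) × 0.978485 = -30.3354
Short position value = −(long value) = S$30.34

S$30.34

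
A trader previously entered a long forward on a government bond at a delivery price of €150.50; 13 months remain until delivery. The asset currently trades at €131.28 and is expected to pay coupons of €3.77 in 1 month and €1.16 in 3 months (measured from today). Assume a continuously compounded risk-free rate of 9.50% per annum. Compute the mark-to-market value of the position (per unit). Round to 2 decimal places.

-€9.37

PV(remaining coupons) I = 3.77·e^(−0.0950·1/12) + 1.16·e^(−0.0950·3/12) = 4.8730
Current forward F = (S − I)·e^(rT) = (131.28 − 4.8730)·e^(0.0950·13/12) = 126.4070 × 1.108399 = 140.1094
Value (long) = (F − K)·e^(−rT) = (140.1094 − 150.50) × 0.902202 = -9.3744
Value = -€9.37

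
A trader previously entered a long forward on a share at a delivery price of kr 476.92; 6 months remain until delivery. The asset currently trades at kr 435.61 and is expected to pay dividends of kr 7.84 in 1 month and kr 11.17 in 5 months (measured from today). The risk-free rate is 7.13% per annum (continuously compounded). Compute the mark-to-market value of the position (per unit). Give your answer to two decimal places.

-kr 43.24

PV(remaining dividends) I = 7.84·e^(−0.0713·1/12) + 11.17·e^(−0.0713·5/12) = 18.6366
Current forward F = (S − I)·e^(rT) = (435.61 − 18.6366)·e^(0.0713·6/12) = 416.9734 × 1.036293 = 432.1066
Value (long) = (F − K)·e^(−rT) = (432.1066 − 476.92) × 0.964978 = -43.2439
Value = -kr 43.24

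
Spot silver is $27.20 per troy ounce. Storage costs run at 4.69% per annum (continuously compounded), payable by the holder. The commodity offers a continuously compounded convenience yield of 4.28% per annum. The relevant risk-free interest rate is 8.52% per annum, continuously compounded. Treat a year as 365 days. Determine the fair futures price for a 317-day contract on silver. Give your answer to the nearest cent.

Net carry = r + u − y = 0.0852 + 0.0469 − 0.0428 = 0.0893
F = S·e^((r+u−y)T) = 27.20 · e^(0.0893 × 317/365) = 27.20 · e^0.077556
= 27.20 × 1.080643 = $29.39 per troy ounce

$29.39 per troy ounce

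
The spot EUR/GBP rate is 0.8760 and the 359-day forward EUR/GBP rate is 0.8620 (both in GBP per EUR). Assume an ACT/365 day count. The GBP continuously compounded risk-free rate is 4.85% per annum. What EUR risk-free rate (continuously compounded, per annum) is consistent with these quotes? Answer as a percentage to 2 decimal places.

6.49%

F = S·e^((r_GBP − r_EUR)T) ⇒ r_EUR = r_GBP − ln(F/S)/T
ln(0.8620/0.8760) = -0.016111; /(359/365) = -0.016380
r_EUR = 0.0485 + 0.016380 = 0.064880
r_EUR = 6.49%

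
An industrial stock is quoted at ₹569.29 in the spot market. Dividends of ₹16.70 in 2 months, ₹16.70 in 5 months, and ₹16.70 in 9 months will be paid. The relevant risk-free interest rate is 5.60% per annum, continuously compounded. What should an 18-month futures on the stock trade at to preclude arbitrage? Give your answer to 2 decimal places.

₹566.02

PV(dividends) I = 16.70·e^(−0.0560·2/12) + 16.70·e^(−0.0560·5/12) + 16.70·e^(−0.0560·9/12)
I = 16.5449 + 16.3148 + 16.0131 = 48.8728
F = (S − I)·e^(rT) = (569.29 − 48.8728) · e^(0.0560·18/12)
= 520.4172 · e^0.084000 = 520.4172 × 1.087629 = ₹566.02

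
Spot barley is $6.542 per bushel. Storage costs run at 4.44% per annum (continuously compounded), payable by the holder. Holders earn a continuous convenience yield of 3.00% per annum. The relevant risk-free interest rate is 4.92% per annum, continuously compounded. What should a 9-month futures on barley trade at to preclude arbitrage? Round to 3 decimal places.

Net carry = r + u − y = 0.0492 + 0.0444 − 0.0300 = 0.0636
F = S·e^((r+u−y)T) = 6.542 · e^(0.0636 × 9/12) = 6.542 · e^0.047700
= 6.542 × 1.048856 = $6.862 per bushel

$6.862 per bushel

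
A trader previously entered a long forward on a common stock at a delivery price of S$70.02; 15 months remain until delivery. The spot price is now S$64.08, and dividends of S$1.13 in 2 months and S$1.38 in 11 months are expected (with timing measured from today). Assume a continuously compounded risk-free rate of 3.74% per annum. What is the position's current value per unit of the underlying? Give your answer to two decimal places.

PV(remaining dividends) I = 1.13·e^(−0.0374·2/12) + 1.38·e^(−0.0374·11/12) = 2.4565
Current forward F = (S − I)·e^(rT) = (64.08 − 2.4565)·e^(0.0374·15/12) = 61.6235 × 1.047860 = 64.5728
Value (long) = (F − K)·e^(−rT) = (64.5728 − 70.02) × 0.954326 = -5.1984
Value = -S$5.20

-S$5.20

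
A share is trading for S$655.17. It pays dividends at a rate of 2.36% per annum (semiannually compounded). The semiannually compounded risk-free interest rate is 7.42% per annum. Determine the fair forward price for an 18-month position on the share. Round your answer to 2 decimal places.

F = S · (1+r/2)^(2T) / (1+q/2)^(2T)
= 655.17 × 1.115480 / 1.035819 = 655.17 × 1.076906
F = S$705.56

S$705.56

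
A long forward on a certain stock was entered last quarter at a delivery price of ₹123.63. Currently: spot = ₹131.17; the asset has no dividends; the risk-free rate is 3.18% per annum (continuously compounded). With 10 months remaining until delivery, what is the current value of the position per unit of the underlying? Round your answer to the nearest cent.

Current fair forward for the remaining 10 months: F = S·e^(r·T), r = 0.0318
F = 131.17 · e^(0.0318 × 10/12) = 131.17 × 1.026854 = 134.6924
Value of long forward = (F − K)·e^(−rT) = (134.6924 − 123.63) · e^(−0.0318·10/12)
= 11.0624 × 0.973848 = 10.77

₹10.77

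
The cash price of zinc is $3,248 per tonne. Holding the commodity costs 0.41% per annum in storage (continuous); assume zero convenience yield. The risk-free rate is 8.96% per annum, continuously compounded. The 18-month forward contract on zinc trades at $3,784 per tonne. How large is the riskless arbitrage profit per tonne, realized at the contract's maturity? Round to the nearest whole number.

Fair forward: F* = S·e^(carry·T), with carry = (r + u) = 0.0896 + 0.0041 = 0.0937
F* = 3248 · e^(0.0937 × 18/12) = 3248 · e^0.140550 = 3248 × 1.150907 = $3738.1459
Market $3784 > fair $3738.1459: forward overpriced → cash-and-carry (buy spot, short the forward).
At maturity, profit = |F_mkt − F*| = |3784 − 3738.1459| = $46 per tonne

$46 per tonne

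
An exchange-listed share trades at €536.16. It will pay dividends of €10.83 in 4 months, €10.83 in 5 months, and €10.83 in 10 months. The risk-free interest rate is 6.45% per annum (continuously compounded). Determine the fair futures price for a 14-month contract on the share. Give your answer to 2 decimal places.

€544.20

PV(dividends) I = 10.83·e^(−0.0645·4/12) + 10.83·e^(−0.0645·5/12) + 10.83·e^(−0.0645·10/12)
I = 10.5996 + 10.5428 + 10.2633 = 31.4057
F = (S − I)·e^(rT) = (536.16 − 31.4057) · e^(0.0645·14/12)
= 504.7543 · e^0.075250 = 504.7543 × 1.078154 = €544.20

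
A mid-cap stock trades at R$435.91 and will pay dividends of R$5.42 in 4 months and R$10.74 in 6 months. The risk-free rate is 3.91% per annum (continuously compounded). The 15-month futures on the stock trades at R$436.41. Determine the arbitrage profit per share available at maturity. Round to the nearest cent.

PV(dividends) I = 5.42·e^(−0.0391·4/12) + 10.74·e^(−0.0391·6/12) = 15.8819
Fair futures F* = (S − I)·e^(rT) = (435.91 − 15.8819)·e^0.048875 = 420.0281 × 1.050089 = 441.0669
Market R$436.41 < fair 441.0669: forward underpriced → reverse cash-and-carry (short the stock, invest proceeds at r, pay the dividends, go long the forward).
Profit at T = |F_mkt − F*| = |436.41 − 441.0669| = R$4.66 per share

R$4.66 per share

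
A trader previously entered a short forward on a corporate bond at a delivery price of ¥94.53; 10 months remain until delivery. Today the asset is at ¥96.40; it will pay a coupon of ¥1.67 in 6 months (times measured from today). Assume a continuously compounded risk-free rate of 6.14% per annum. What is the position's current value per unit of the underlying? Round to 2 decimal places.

PV(remaining coupons) I = 1.67·e^(−0.0614·6/12) = 1.6195
Current forward F = (S − I)·e^(rT) = (96.40 − 1.6195)·e^(0.0614·10/12) = 94.7805 × 1.052498 = 99.7563
Value (long) = (F − K)·e^(−rT) = (99.7563 − 94.53) × 0.950120 = 4.9656
Short position value = −(long value) = -¥4.97

-¥4.97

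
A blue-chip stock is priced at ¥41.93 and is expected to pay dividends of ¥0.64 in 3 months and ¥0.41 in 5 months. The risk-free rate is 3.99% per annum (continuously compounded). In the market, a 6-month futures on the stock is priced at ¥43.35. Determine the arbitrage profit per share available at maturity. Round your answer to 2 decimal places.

¥1.63 per share

PV(dividends) I = 0.64·e^(−0.0399·3/12) + 0.41·e^(−0.0399·5/12) = 1.0369
Fair futures F* = (S − I)·e^(rT) = (41.93 − 1.0369)·e^0.019950 = 40.8931 × 1.020150 = 41.7171
Market ¥43.35 > fair 41.7171: forward overpriced → cash-and-carry (borrow at r, buy the stock and collect the dividends, short the forward).
Profit at T = |F_mkt − F*| = |43.35 − 41.7171| = ¥1.63 per share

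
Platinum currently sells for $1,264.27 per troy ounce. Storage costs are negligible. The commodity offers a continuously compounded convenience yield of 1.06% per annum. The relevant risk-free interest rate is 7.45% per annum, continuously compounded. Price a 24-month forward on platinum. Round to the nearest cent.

$1,436.62 per troy ounce

Net carry = r + u − y = 0.0745 + 0.0000 − 0.0106 = 0.0639
F = S·e^((r+u−y)T) = 1264.27 · e^(0.0639 × 24/12) = 1264.27 · e^0.12780000
= 1264.27 × 1.13632571 = $1,436.62 per troy ounce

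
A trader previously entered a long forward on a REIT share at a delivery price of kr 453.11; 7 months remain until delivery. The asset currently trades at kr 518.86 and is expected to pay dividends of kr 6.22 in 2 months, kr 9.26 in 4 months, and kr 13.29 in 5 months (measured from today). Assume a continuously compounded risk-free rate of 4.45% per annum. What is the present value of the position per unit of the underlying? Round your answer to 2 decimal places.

kr 49.02

PV(remaining dividends) I = 6.22·e^(−0.0445·2/12) + 9.26·e^(−0.0445·4/12) + 13.29·e^(−0.0445·5/12) = 28.3435
Current forward F = (S − I)·e^(rT) = (518.86 − 28.3435)·e^(0.0445·7/12) = 490.5165 × 1.026298 = 503.4161
Value (long) = (F − K)·e^(−rT) = (503.4161 − 453.11) × 0.974376 = 49.0171
Value = kr 49.02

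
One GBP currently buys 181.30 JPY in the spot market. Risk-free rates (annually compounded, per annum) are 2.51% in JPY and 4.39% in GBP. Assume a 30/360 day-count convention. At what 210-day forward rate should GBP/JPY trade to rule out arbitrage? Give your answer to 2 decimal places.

179.39

By covered interest parity, F = S · (1+r_JPY)^T / (1+r_GBP)^T
= 181.30 × 1.014566 / 1.025379 = 181.30 × 0.989455
F = 179.39 JPY per GBP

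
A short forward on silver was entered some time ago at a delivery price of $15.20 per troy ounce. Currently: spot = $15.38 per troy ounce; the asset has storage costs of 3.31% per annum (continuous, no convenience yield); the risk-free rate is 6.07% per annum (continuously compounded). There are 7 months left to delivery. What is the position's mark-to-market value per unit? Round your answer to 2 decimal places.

-$1.01 per troy ounce

Current fair forward for the remaining 7 months: F = S·e^((r + u)·T), (r + u) = 0.0607 + 0.0331 = 0.0938
F = 15.38 · e^(0.0938 × 7/12) = 15.38 × 1.056241 = 16.2450
Value of long forward = (F − K)·e^(−rT) = (16.2450 − 15.20) · e^(−0.0607·7/12)
= 1.0450 × 0.965211 = 1.01
Short position value = −(long value) = -$1.01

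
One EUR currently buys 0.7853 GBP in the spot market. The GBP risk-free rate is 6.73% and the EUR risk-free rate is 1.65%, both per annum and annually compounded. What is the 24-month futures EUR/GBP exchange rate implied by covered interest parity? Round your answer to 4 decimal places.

By covered interest parity, F = S · (1+r_GBP)^T / (1+r_EUR)^T
= 0.7853 × 1.139129 / 1.033272 = 0.7853 × 1.102448
F = 0.8658 GBP per EUR

0.8658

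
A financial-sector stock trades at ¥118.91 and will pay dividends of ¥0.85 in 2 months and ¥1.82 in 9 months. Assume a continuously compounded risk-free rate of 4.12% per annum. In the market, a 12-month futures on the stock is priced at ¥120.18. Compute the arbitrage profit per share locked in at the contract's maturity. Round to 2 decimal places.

PV(dividends) I = 0.85·e^(−0.0412·2/12) + 1.82·e^(−0.0412·9/12) = 2.6088
Fair futures F* = (S − I)·e^(rT) = (118.91 − 2.6088)·e^0.041200 = 116.3012 × 1.042060 = 121.1928
Market ¥120.18 < fair 121.1928: forward underpriced → reverse cash-and-carry (short the stock, invest proceeds at r, pay the dividends, go long the forward).
Profit at T = |F_mkt − F*| = |120.18 − 121.1928| = ¥1.01 per share

¥1.01 per share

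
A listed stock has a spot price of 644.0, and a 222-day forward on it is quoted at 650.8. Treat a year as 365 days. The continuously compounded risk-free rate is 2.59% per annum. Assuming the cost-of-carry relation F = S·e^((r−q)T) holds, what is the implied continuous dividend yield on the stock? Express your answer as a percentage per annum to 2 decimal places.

From F = S·e^((r−q)T): (r − q) = ln(F/S)/T
ln(650.8/644.0) = ln(1.010559) = 0.010504
(r − q) = 0.010504 / (222/365) = 0.017270
q = r − ln(F/S)/T = 0.0259 − 0.017270 = 0.008630
q = 0.86%

0.86%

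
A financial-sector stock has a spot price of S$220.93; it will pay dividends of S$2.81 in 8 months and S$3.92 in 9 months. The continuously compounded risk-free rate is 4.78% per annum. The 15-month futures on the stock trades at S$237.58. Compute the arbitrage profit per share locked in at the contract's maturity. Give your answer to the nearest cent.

S$9.95 per share

PV(dividends) I = 2.81·e^(−0.0478·8/12) + 3.92·e^(−0.0478·9/12) = 6.5038
Fair futures F* = (S − I)·e^(rT) = (220.93 − 6.5038)·e^0.059750 = 214.4262 × 1.061571 = 227.6286
Market S$237.58 > fair 227.6286: forward overpriced → cash-and-carry (borrow at r, buy the stock and collect the dividends, short the forward).
Profit at T = |F_mkt − F*| = |237.58 − 227.6286| = S$9.95 per share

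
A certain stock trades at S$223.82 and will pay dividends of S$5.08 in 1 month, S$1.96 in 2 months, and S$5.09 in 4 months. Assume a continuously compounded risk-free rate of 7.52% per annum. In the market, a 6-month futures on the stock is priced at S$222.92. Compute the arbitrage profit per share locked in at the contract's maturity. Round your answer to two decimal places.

PV(dividends) I = 5.08·e^(−0.0752·1/12) + 1.96·e^(−0.0752·2/12) + 5.09·e^(−0.0752·4/12) = 11.9478
Fair futures F* = (S − I)·e^(rT) = (223.82 − 11.9478)·e^0.037600 = 211.8722 × 1.038316 = 219.9903
Market S$222.92 > fair 219.9903: forward overpriced → cash-and-carry (borrow at r, buy the stock and collect the dividends, short the forward).
Profit at T = |F_mkt − F*| = |222.92 − 219.9903| = S$2.93 per share

S$2.93 per share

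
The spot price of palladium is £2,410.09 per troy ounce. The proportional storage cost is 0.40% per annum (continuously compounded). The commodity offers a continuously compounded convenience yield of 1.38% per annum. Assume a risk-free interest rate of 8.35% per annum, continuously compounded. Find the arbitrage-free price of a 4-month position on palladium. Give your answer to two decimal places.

Net carry = r + u − y = 0.0835 + 0.0040 − 0.0138 = 0.0737
F = S·e^((r+u−y)T) = 2410.09 · e^(0.0737 × 4/12) = 2410.09 · e^0.02456667
= 2410.09 × 1.02487092 = £2,470.03 per troy ounce

£2,470.03 per troy ounce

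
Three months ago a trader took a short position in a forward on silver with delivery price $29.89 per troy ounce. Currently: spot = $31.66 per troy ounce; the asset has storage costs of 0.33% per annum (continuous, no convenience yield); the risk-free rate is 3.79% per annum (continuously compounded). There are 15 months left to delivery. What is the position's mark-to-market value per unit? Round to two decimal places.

-$3.28 per troy ounce

Current fair forward for the remaining 15 months: F = S·e^((r + u)·T), (r + u) = 0.0379 + 0.0033 = 0.0412
F = 31.66 · e^(0.0412 × 15/12) = 31.66 × 1.052849 = 33.3332
Value of long forward = (F − K)·e^(−rT) = (33.3332 − 29.89) · e^(−0.0379·15/12)
= 3.4432 × 0.953730 = 3.28
Short position value = −(long value) = -$3.28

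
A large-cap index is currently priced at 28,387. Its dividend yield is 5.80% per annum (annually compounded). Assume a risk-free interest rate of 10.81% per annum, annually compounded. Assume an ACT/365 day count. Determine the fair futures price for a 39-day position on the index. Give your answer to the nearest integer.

F = S · (1+r)^T / (1+q)^T
= 28387 × 1.011028 / 1.006042 = 28387 × 1.004956
F = 28,528

28,528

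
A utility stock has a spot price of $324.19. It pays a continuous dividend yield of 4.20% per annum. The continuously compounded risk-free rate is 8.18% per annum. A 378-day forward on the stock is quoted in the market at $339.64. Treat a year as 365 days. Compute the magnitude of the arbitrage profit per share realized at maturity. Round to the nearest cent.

Fair forward: F* = S·e^(carry·T), with carry = (r − q) = 0.0818 − 0.0420 = 0.0398
F* = 324.19 · e^(0.0398 × 378/365) = 324.19 · e^0.041218 = 324.19 × 1.042079 = $337.8316
Market $339.64 > fair $337.8316: forward overpriced → cash-and-carry (buy spot, short the forward).
At maturity, profit = |F_mkt − F*| = |339.64 − 337.8316| = $1.81 per share

$1.81 per share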